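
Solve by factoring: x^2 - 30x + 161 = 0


We need two numbers that multiply to 161 and add to -30.
Those numbers are -23 and -7 (since (-23) * (-7) = 161 and (-23) + (-7) = -30).
So x^2 - 30x + 161 = (x - 23)(x - 7) = 0
Setting each factor to zero: x = 23 or x = 7

x = 7, x = 23


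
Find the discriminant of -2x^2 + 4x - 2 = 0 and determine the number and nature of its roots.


For ax^2 + bx + c = 0, discriminant D = b^2 - 4ac
Here a = -2, b = 4, c = -2
D = (4)^2 - 4(-2)(-2) = 16 - 16 = 0

D = 0
The equation has exactly 1 real root (a repeated/double root).

Discriminant = 0, 1 repeated real root


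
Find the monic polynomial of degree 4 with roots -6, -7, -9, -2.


A monic polynomial with roots -6, -7, -9, -2 is:
p(x) = (x + 6)(x + 7)(x + 9)(x + 2)
After multiplying by (x + 6): x + 6
After multiplying by (x + 7): x^2 + 13x + 42
After multiplying by (x + 9): x^3 + 22x^2 + 159x + 378
After multiplying by (x + 2): x^4 + 24x^3 + 203x^2 + 696x + 756

x^4 + 24x^3 + 203x^2 + 696x + 756


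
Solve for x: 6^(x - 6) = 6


Express both sides with the same base.
6 = 6^1
Since the bases match, equate exponents: x - 6 = 1
So x = 1 - (-6) = 7

x = 7


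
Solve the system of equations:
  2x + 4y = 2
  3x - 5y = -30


Using Cramer's rule:
Determinant D = (2)(-5) - (3)(4) = -10 - 12 = -22
Dx = (2)(-5) - (-30)(4) = -10 + 120 = 110
Dy = (2)(-30) - (3)(2) = -60 - 6 = -66
x = Dx/D = 110/-22 = -5
y = Dy/D = -66/-22 = 3

x = -5, y = 3


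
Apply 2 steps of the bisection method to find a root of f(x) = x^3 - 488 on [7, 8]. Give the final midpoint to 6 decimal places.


f(x) = x^3 - 488
f(7) = -145 < 0
f(8) = 24 > 0

Step 1: midpoint = (7.000000 + 8.000000)/2 = 7.500000
  f(7.500000) = -66.125000
  f(mid) < 0, so root is in [7.500000, 8.000000]

Step 2: midpoint = (7.500000 + 8.000000)/2 = 7.750000
  f(7.750000) = -22.515625
  f(mid) < 0, so root is in [7.750000, 8.000000]

midpoint = 7.750000


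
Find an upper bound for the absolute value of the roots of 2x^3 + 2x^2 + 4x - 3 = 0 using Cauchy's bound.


Cauchy's bound: all roots r satisfy |r| <= 1 + max(|a_i/a_n|) for i = 0,...,n-1
where a_n is the leading coefficient.

Coefficients: [2, 2, 4, -3]
Leading coefficient a_n = 2
Ratios |a_i/a_n|: 1, 2, 3/2
Maximum ratio: 2
Cauchy's bound: |r| <= 1 + 2 = 3

Upper bound = 3


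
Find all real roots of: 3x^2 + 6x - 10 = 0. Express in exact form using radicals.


Using the quadratic formula: x = (-b ± sqrt(b^2 - 4ac)) / (2a)
Here a = 3, b = 6, c = -10
Discriminant = b^2 - 4ac = 6^2 - 4(3)(-10) = 36 + 120 = 156
Since discriminant = 156 > 0, there are two real roots.
x = (-6 ± 2*sqrt(39)) / 6
Simplifying: x = (-3 ± sqrt(39)) / 3
Numerically: x ≈ 1.0817 or x ≈ -3.0817

x = (-3 + sqrt(39)) / 3 or x = (-3 - sqrt(39)) / 3


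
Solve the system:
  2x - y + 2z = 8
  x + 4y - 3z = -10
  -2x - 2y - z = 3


Using Cramer's rule. Expand each determinant along the first row.
D  = 2*[4*(-1) - (-3)*(-2)] - (-1)*[1*(-1) - (-3)*(-2)] + 2*[1*(-2) - 4*(-2)]
  = 2*(-10) - (-1)*(-7) + 2*(6) = -15
Dx = 8*[4*(-1) - (-3)*(-2)] - (-1)*[(-10)*(-1) - (-3)*3] + 2*[(-10)*(-2) - 4*3]
  = 8*(-10) - (-1)*(19) + 2*(8) = -45
Dy = 2*[(-10)*(-1) - (-3)*3] - 8*[1*(-1) - (-3)*(-2)] + 2*[1*3 - (-10)*(-2)]
  = 2*(19) - 8*(-7) + 2*(-17) = 60
Dz = 2*[4*3 - (-10)*(-2)] - (-1)*[1*3 - (-10)*(-2)] + 8*[1*(-2) - 4*(-2)]
  = 2*(-8) - (-1)*(-17) + 8*(6) = 15
x = Dx/D = -45/-15 = 3, y = Dy/D = 60/-15 = -4, z = Dz/D = 15/-15 = -1
Check eq1: (2)(3) + (-1)(-4) + (2)(-1) = 8 = 8 ✓
Check eq2: (1)(3) + (4)(-4) + (-3)(-1) = -10 = -10 ✓
Check eq3: (-2)(3) + (-2)(-4) + (-1)(-1) = 3 = 3 ✓

x = 3, y = -4, z = -1


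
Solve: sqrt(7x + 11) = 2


Square both sides: 7x + 11 = 2^2 = 4
7x = 4 - 11 = -7
x = -1
Check: sqrt(7*(-1) + 11) = sqrt(4) = 2 ✓

x = -1


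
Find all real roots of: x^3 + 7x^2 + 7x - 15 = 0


Let p(x) = x^3 + 7x^2 + 7x - 15. By the rational root theorem (leading coefficient 1), any rational root is an integer divisor of 15: try ±1, ±2, ... in turn.
Test x = 1: value = 0 ✓, so (x - 1) is a factor.
Synthetic division by (x - 1): bring down 1; 1(1) + 7 = 8; 8(1) + 7 = 15; 15(1) - 15 = 0 → quotient x^2 + 8x + 15, remainder 0.
Solve the quadratic x^2 + 8x + 15 = 0: discriminant = 8^2 - 4(1)(15) = 64 - 60 = 4.
sqrt(4) = 2, so x = (-8 ± 2)/2: x = -3 or x = -5.

x = -5, x = -3, x = 1


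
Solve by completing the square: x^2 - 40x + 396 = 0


Start: x^2 - 40x + 396 = 0
Move constant: x^2 - 40x = -396
Half of -40 is -20, squared is 400
Add 400 to both sides: x^2 - 40x + 400 = 4
(x - 20)^2 = 4
x - 20 = ±2
x = 20 + 2 = 22 or x = 20 - 2 = 18

x = 18, x = 22


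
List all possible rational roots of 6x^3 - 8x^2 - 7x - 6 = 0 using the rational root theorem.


Rational root theorem: possible roots are ±p/q where:
  p divides the constant term (-6): p ∈ {1, 2, 3, 6}
  q divides the leading coefficient (6): q ∈ {1, 2, 3, 6}

All possible rational roots: -6, -3, -2, -3/2, -1, -2/3, -1/2, -1/3, -1/6, 1/6, 1/3, 1/2, 2/3, 1, 3/2, 2, 3, 6

-6, -3, -2, -3/2, -1, -2/3, -1/2, -1/3, -1/6, 1/6, 1/3, 1/2, 2/3, 1, 3/2, 2, 3, 6


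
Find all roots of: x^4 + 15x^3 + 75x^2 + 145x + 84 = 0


Let p(x) = x^4 + 15x^3 + 75x^2 + 145x + 84. By the rational root theorem (leading coefficient 1), any rational root is an integer divisor of 84: try ±1, ±2, ... in turn.
Test x = 1: value = 320 ≠ 0.
Test x = -1: value = 0 ✓, so (x + 1) is a factor.
Synthetic division by (x + 1): bring down 1; 1(-1) + 15 = 14; 14(-1) + 75 = 61; 61(-1) + 145 = 84; 84(-1) + 84 = 0 → quotient x^3 + 14x^2 + 61x + 84, remainder 0.
Continue with the quotient x^3 + 14x^2 + 61x + 84 (candidates must divide 84; re-test x = -1 first in case it repeats).
Test x = -1: value = 36 ≠ 0.
Test x = 2: value = 270 ≠ 0.
Test x = -2: value = 10 ≠ 0.
Test x = 3: value = 420 ≠ 0.
Test x = -3: value = 0 ✓, so (x + 3) is a factor.
Synthetic division by (x + 3): bring down 1; 1(-3) + 14 = 11; 11(-3) + 61 = 28; 28(-3) + 84 = 0 → quotient x^2 + 11x + 28, remainder 0.
Solve the quadratic x^2 + 11x + 28 = 0: discriminant = 11^2 - 4(1)(28) = 121 - 112 = 9.
sqrt(9) = 3, so x = (-11 ± 3)/2: x = -4 or x = -7.
Collecting all roots found:

x = -7, x = -4, x = -3, x = -1


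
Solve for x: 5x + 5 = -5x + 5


Starting with: 5x + 5 = -5x + 5
Move all x terms to left: (5 + 5)x = 5 - 5
Simplify: 10x = 0
Divide both sides by 10: x = 0

x = 0


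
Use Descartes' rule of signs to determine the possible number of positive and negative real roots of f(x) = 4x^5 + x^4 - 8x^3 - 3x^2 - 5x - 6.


Descartes' rule of signs:

For positive roots, count sign changes in f(x) = 4x^5 + x^4 - 8x^3 - 3x^2 - 5x - 6:
Signs of coefficients: +, +, -, -, -, -
Number of sign changes: 1
Possible positive real roots: 1

For negative roots, examine f(-x) = -4x^5 + x^4 + 8x^3 - 3x^2 + 5x - 6:
Signs of coefficients: -, +, +, -, +, -
Number of sign changes: 4
Possible negative real roots: 4, 2, 0

Positive roots: 1; Negative roots: 4 or 2 or 0


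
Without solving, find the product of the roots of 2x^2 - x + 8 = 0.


By Vieta's formulas for ax^2 + bx + c = 0:
  Sum of roots = -b/a
  Product of roots = c/a

Here a = 2, b = -1, c = 8
Sum = -(-1)/2 = 1/2
Product = 8/2 = 4

Product = 4


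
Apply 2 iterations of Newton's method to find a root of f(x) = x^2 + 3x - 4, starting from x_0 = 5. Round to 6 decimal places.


Newton's method: x_(n+1) = x_n - f(x_n)/f'(x_n)
f(x) = x^2 + 3x - 4
f'(x) = 2x + 3

Iteration 1:
  f(5.000000) = 36.000000
  f'(5.000000) = 13.000000
  x_1 = 5.000000 - (36.000000)/(13.000000) = 2.230769

Iteration 2:
  f(2.230769) = 7.668639
  f'(2.230769) = 7.461538
  x_2 = 2.230769 - (7.668639)/(7.461538) = 1.203013

x_2 = 1.203013


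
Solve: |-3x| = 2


An absolute value equation |expr| = 2 gives two cases:
Case 1: -3x = 2
  -3x = 2, so x = -2/3
Case 2: -3x = -2
  -3x = -2, so x = 2/3

x = -2/3, x = 2/3


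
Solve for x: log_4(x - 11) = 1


Convert to exponential form: x - 11 = 4^1 = 4
x = 4 + 11 = 15
Check: log_4(15 - 11) = log_4(4) = log_4(4) = 1 ✓

x = 15


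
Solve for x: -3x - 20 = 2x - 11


Starting with: -3x - 20 = 2x - 11
Move all x terms to left: (-3 - 2)x = -11 + 20
Simplify: -5x = 9
Divide both sides by -5: x = -9/5

x = -9/5


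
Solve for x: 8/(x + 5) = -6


Multiply both sides by (x + 5): 8 = -6(x + 5)
Distribute: 8 = -6x - 30
-6x = 8 + 30 = 38
x = -19/3

x = -19/3


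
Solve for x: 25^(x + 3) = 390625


Express both sides with the same base.
390625 = 25^4
Since the bases match, equate exponents: x + 3 = 4
So x = 4 - (3) = 1

x = 1


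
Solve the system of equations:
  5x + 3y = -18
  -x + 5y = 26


Using Cramer's rule:
Determinant D = (5)(5) - (-1)(3) = 25 + 3 = 28
Dx = (-18)(5) - (26)(3) = -90 - 78 = -168
Dy = (5)(26) - (-1)(-18) = 130 - 18 = 112
x = Dx/D = -168/28 = -6
y = Dy/D = 112/28 = 4

x = -6, y = 4


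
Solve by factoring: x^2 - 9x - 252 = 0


We need two numbers that multiply to -252 and add to -9.
Those numbers are 12 and -21 (since 12 * (-21) = -252 and 12 + (-21) = -9).
So x^2 - 9x - 252 = (x + 12)(x - 21) = 0
Setting each factor to zero: x = -12 or x = 21

x = -12, x = 21


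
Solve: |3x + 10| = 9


An absolute value equation |expr| = 9 gives two cases:
Case 1: 3x + 10 = 9
  3x = -1, so x = -1/3
Case 2: 3x + 10 = -9
  3x = -19, so x = -19/3

x = -19/3, x = -1/3


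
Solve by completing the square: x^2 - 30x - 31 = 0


Start: x^2 - 30x - 31 = 0
Move constant: x^2 - 30x = 31
Half of -30 is -15, squared is 225
Add 225 to both sides: x^2 - 30x + 225 = 256
(x - 15)^2 = 256
x - 15 = ±16
x = 15 + 16 = 31 or x = 15 - 16 = -1

x = -1, x = 31


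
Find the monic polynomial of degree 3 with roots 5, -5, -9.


A monic polynomial with roots 5, -5, -9 is:
p(x) = (x - 5)(x + 5)(x + 9)
After multiplying by (x - 5): x - 5
After multiplying by (x + 5): x^2 - 25
After multiplying by (x + 9): x^3 + 9x^2 - 25x - 225

x^3 + 9x^2 - 25x - 225


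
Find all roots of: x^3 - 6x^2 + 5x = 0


The constant term is 0, so x = 0 is a root. Factor out x:
  x^2 - 6x + 5 = 0
Solve the quadratic x^2 - 6x + 5 = 0: discriminant = (-6)^2 - 4(1)(5) = 36 - 20 = 16.
sqrt(16) = 4, so x = (6 ± 4)/2: x = 5 or x = 1.
Collecting all roots found:

x = 0, x = 1, x = 5


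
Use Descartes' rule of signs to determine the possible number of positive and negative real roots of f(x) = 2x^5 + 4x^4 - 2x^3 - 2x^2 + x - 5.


Descartes' rule of signs:

For positive roots, count sign changes in f(x) = 2x^5 + 4x^4 - 2x^3 - 2x^2 + x - 5:
Signs of coefficients: +, +, -, -, +, -
Number of sign changes: 3
Possible positive real roots: 3, 1

For negative roots, examine f(-x) = -2x^5 + 4x^4 + 2x^3 - 2x^2 - x - 5:
Signs of coefficients: -, +, +, -, -, -
Number of sign changes: 2
Possible negative real roots: 2, 0

Positive roots: 3 or 1; Negative roots: 2 or 0


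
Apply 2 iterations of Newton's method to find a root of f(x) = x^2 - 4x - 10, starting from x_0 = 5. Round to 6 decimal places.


Newton's method: x_(n+1) = x_n - f(x_n)/f'(x_n)
f(x) = x^2 - 4x - 10
f'(x) = 2x - 4

Iteration 1:
  f(5.000000) = -5.000000
  f'(5.000000) = 6.000000
  x_1 = 5.000000 - (-5.000000)/(6.000000) = 5.833333

Iteration 2:
  f(5.833333) = 0.694444
  f'(5.833333) = 7.666667
  x_2 = 5.833333 - (0.694444)/(7.666667) = 5.742754

x_2 = 5.742754


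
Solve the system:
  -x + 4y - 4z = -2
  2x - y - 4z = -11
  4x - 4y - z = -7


Using Cramer's rule. Expand each determinant along the first row.
D  = (-1)*[(-1)*(-1) - (-4)*(-4)] - 4*[2*(-1) - (-4)*4] + (-4)*[2*(-4) - (-1)*4]
  = (-1)*(-15) - 4*(14) + (-4)*(-4) = -25
Dx = (-2)*[(-1)*(-1) - (-4)*(-4)] - 4*[(-11)*(-1) - (-4)*(-7)] + (-4)*[(-11)*(-4) - (-1)*(-7)]
  = (-2)*(-15) - 4*(-17) + (-4)*(37) = -50
Dy = (-1)*[(-11)*(-1) - (-4)*(-7)] - (-2)*[2*(-1) - (-4)*4] + (-4)*[2*(-7) - (-11)*4]
  = (-1)*(-17) - (-2)*(14) + (-4)*(30) = -75
Dz = (-1)*[(-1)*(-7) - (-11)*(-4)] - 4*[2*(-7) - (-11)*4] + (-2)*[2*(-4) - (-1)*4]
  = (-1)*(-37) - 4*(30) + (-2)*(-4) = -75
x = Dx/D = -50/-25 = 2, y = Dy/D = -75/-25 = 3, z = Dz/D = -75/-25 = 3
Check eq1: (-1)(2) + (4)(3) + (-4)(3) = -2 = -2 ✓
Check eq2: (2)(2) + (-1)(3) + (-4)(3) = -11 = -11 ✓
Check eq3: (4)(2) + (-4)(3) + (-1)(3) = -7 = -7 ✓

x = 2, y = 3, z = 3


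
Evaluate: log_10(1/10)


We need the exponent such that 10^? = 1/10
10^(-1) = 1/10^1 = 1/10
Therefore log_10(1/10) = -1

-1


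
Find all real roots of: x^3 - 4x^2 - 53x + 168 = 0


Let p(x) = x^3 - 4x^2 - 53x + 168. By the rational root theorem (leading coefficient 1), any rational root is an integer divisor of 168: try ±1, ±2, ... in turn.
Test x = 1: value = 112 ≠ 0.
Test x = -1: value = 216 ≠ 0.
Test x = 2: value = 54 ≠ 0.
Test x = -2: value = 250 ≠ 0.
Test x = 3: value = 0 ✓, so (x - 3) is a factor.
Synthetic division by (x - 3): bring down 1; 1(3) - 4 = -1; (-1)(3) - 53 = -56; (-56)(3) + 168 = 0 → quotient x^2 - x - 56, remainder 0.
Solve the quadratic x^2 - x - 56 = 0: discriminant = (-1)^2 - 4(1)(-56) = 1 + 224 = 225.
sqrt(225) = 15, so x = (1 ± 15)/2: x = 8 or x = -7.

x = -7, x = 3, x = 8


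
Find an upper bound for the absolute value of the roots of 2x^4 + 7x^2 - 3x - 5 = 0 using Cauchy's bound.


Cauchy's bound: all roots r satisfy |r| <= 1 + max(|a_i/a_n|) for i = 0,...,n-1
where a_n is the leading coefficient.

Coefficients: [2, 0, 7, -3, -5]
Leading coefficient a_n = 2
Ratios |a_i/a_n|: 0, 7/2, 3/2, 5/2
Maximum ratio: 7/2
Cauchy's bound: |r| <= 1 + 7/2 = 9/2

Upper bound = 9/2


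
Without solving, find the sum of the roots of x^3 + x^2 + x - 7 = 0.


By Vieta's formulas for x^3 + bx^2 + cx + d = 0:
  r1 + r2 + r3 = -b/a = -1
  r1*r2 + r1*r3 + r2*r3 = c/a = 1
  r1*r2*r3 = -d/a = 7


Sum = -1


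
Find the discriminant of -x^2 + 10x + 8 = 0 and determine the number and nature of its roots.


For ax^2 + bx + c = 0, discriminant D = b^2 - 4ac
Here a = -1, b = 10, c = 8
D = (10)^2 - 4(-1)(8) = 100 + 32 = 132

D = 132 > 0 but not a perfect square
The equation has 2 distinct real irrational roots.

Discriminant = 132, 2 distinct real irrational roots


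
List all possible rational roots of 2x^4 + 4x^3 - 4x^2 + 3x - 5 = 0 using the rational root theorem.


Rational root theorem: possible roots are ±p/q where:
  p divides the constant term (-5): p ∈ {1, 5}
  q divides the leading coefficient (2): q ∈ {1, 2}

All possible rational roots: -5, -5/2, -1, -1/2, 1/2, 1, 5/2, 5

-5, -5/2, -1, -1/2, 1/2, 1, 5/2, 5


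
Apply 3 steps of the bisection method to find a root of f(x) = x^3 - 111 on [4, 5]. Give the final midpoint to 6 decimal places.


f(x) = x^3 - 111
f(4) = -47 < 0
f(5) = 14 > 0

Step 1: midpoint = (4.000000 + 5.000000)/2 = 4.500000
  f(4.500000) = -19.875000
  f(mid) < 0, so root is in [4.500000, 5.000000]

Step 2: midpoint = (4.500000 + 5.000000)/2 = 4.750000
  f(4.750000) = -3.828125
  f(mid) < 0, so root is in [4.750000, 5.000000]

Step 3: midpoint = (4.750000 + 5.000000)/2 = 4.875000
  f(4.875000) = 4.857422
  f(mid) > 0, so root is in [4.750000, 4.875000]

midpoint = 4.875000


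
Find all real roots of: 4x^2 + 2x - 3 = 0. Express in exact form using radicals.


Using the quadratic formula: x = (-b ± sqrt(b^2 - 4ac)) / (2a)
Here a = 4, b = 2, c = -3
Discriminant = b^2 - 4ac = 2^2 - 4(4)(-3) = 4 + 48 = 52
Since discriminant = 52 > 0, there are two real roots.
x = (-2 ± 2*sqrt(13)) / 8
Simplifying: x = (-1 ± sqrt(13)) / 4
Numerically: x ≈ 0.6514 or x ≈ -1.1514

x = (-1 + sqrt(13)) / 4 or x = (-1 - sqrt(13)) / 4


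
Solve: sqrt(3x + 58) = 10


Square both sides: 3x + 58 = 10^2 = 100
3x = 100 - 58 = 42
x = 14
Check: sqrt(3*14 + 58) = sqrt(100) = 10 ✓

x = 14


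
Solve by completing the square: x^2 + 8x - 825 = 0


Start: x^2 + 8x - 825 = 0
Move constant: x^2 + 8x = 825
Half of 8 is 4, squared is 16
Add 16 to both sides: x^2 + 8x + 16 = 841
(x + 4)^2 = 841
x + 4 = ±29
x = -4 + 29 = 25 or x = -4 - 29 = -33

x = -33, x = 25


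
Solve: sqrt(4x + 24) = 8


Square both sides: 4x + 24 = 8^2 = 64
4x = 64 - 24 = 40
x = 10
Check: sqrt(4*10 + 24) = sqrt(64) = 8 ✓

x = 10


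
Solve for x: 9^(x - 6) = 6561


Express both sides with the same base.
6561 = 9^4
Since the bases match, equate exponents: x - 6 = 4
So x = 4 - (-6) = 10

x = 10


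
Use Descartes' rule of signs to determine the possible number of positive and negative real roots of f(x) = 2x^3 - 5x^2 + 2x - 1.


Descartes' rule of signs:

For positive roots, count sign changes in f(x) = 2x^3 - 5x^2 + 2x - 1:
Signs of coefficients: +, -, +, -
Number of sign changes: 3
Possible positive real roots: 3, 1

For negative roots, examine f(-x) = -2x^3 - 5x^2 - 2x - 1:
Signs of coefficients: -, -, -, -
Number of sign changes: 0
Possible negative real roots: 0

Positive roots: 3 or 1; Negative roots: 0


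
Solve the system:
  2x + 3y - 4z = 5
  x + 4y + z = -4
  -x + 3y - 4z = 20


Using Cramer's rule. Expand each determinant along the first row.
D  = 2*[4*(-4) - 1*3] - 3*[1*(-4) - 1*(-1)] + (-4)*[1*3 - 4*(-1)]
  = 2*(-19) - 3*(-3) + (-4)*(7) = -57
Dx = 5*[4*(-4) - 1*3] - 3*[(-4)*(-4) - 1*20] + (-4)*[(-4)*3 - 4*20]
  = 5*(-19) - 3*(-4) + (-4)*(-92) = 285
Dy = 2*[(-4)*(-4) - 1*20] - 5*[1*(-4) - 1*(-1)] + (-4)*[1*20 - (-4)*(-1)]
  = 2*(-4) - 5*(-3) + (-4)*(16) = -57
Dz = 2*[4*20 - (-4)*3] - 3*[1*20 - (-4)*(-1)] + 5*[1*3 - 4*(-1)]
  = 2*(92) - 3*(16) + 5*(7) = 171
x = Dx/D = 285/-57 = -5, y = Dy/D = -57/-57 = 1, z = Dz/D = 171/-57 = -3
Check eq1: (2)(-5) + (3)(1) + (-4)(-3) = 5 = 5 ✓
Check eq2: (1)(-5) + (4)(1) + (1)(-3) = -4 = -4 ✓
Check eq3: (-1)(-5) + (3)(1) + (-4)(-3) = 20 = 20 ✓

x = -5, y = 1, z = -3


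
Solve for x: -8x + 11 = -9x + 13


Starting with: -8x + 11 = -9x + 13
Move all x terms to left: (-8 + 9)x = 13 - 11
Simplify: x = 2
Divide both sides by 1: x = 2

x = 2


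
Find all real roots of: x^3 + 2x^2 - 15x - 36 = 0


Let p(x) = x^3 + 2x^2 - 15x - 36. By the rational root theorem (leading coefficient 1), any rational root is an integer divisor of 36: try ±1, ±2, ... in turn.
Test x = 1: value = -48 ≠ 0.
Test x = -1: value = -20 ≠ 0.
Test x = 2: value = -50 ≠ 0.
Test x = -2: value = -6 ≠ 0.
Test x = 3: value = -36 ≠ 0.
Test x = -3: value = 0 ✓, so (x + 3) is a factor.
Synthetic division by (x + 3): bring down 1; 1(-3) + 2 = -1; (-1)(-3) - 15 = -12; (-12)(-3) - 36 = 0 → quotient x^2 - x - 12, remainder 0.
Solve the quadratic x^2 - x - 12 = 0: discriminant = (-1)^2 - 4(1)(-12) = 1 + 48 = 49.
sqrt(49) = 7, so x = (1 ± 7)/2: x = 4 or x = -3.

x = -3 (multiplicity 2), x = 4


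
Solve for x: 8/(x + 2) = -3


Multiply both sides by (x + 2): 8 = -3(x + 2)
Distribute: 8 = -3x - 6
-3x = 8 + 6 = 14
x = -14/3

x = -14/3


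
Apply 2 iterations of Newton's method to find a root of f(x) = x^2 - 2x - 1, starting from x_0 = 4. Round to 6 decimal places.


Newton's method: x_(n+1) = x_n - f(x_n)/f'(x_n)
f(x) = x^2 - 2x - 1
f'(x) = 2x - 2

Iteration 1:
  f(4.000000) = 7.000000
  f'(4.000000) = 6.000000
  x_1 = 4.000000 - (7.000000)/(6.000000) = 2.833333

Iteration 2:
  f(2.833333) = 1.361111
  f'(2.833333) = 3.666667
  x_2 = 2.833333 - (1.361111)/(3.666667) = 2.462121

x_2 = 2.462121


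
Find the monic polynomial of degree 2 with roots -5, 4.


A monic polynomial with roots -5, 4 is:
p(x) = (x + 5)(x - 4)
After multiplying by (x + 5): x + 5
After multiplying by (x - 4): x^2 + x - 20

x^2 + x - 20


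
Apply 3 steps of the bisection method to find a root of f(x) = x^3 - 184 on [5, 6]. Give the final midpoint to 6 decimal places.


f(x) = x^3 - 184
f(5) = -59 < 0
f(6) = 32 > 0

Step 1: midpoint = (5.000000 + 6.000000)/2 = 5.500000
  f(5.500000) = -17.625000
  f(mid) < 0, so root is in [5.500000, 6.000000]

Step 2: midpoint = (5.500000 + 6.000000)/2 = 5.750000
  f(5.750000) = 6.109375
  f(mid) > 0, so root is in [5.500000, 5.750000]

Step 3: midpoint = (5.500000 + 5.750000)/2 = 5.625000
  f(5.625000) = -6.021484
  f(mid) < 0, so root is in [5.625000, 5.750000]

midpoint = 5.625000


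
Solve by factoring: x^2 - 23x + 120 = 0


We need two numbers that multiply to 120 and add to -23.
Those numbers are -8 and -15 (since (-8) * (-15) = 120 and (-8) + (-15) = -23).
So x^2 - 23x + 120 = (x - 8)(x - 15) = 0
Setting each factor to zero: x = 8 or x = 15

x = 8, x = 15


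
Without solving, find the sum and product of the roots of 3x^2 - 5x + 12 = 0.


By Vieta's formulas for ax^2 + bx + c = 0:
  Sum of roots = -b/a
  Product of roots = c/a

Here a = 3, b = -5, c = 12
Sum = -(-5)/3 = 5/3
Product = 12/3 = 4

Sum = 5/3, Product = 4


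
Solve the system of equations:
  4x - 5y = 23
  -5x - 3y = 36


Using Cramer's rule:
Determinant D = (4)(-3) - (-5)(-5) = -12 - 25 = -37
Dx = (23)(-3) - (36)(-5) = -69 + 180 = 111
Dy = (4)(36) - (-5)(23) = 144 + 115 = 259
x = Dx/D = 111/-37 = -3
y = Dy/D = 259/-37 = -7

x = -3, y = -7


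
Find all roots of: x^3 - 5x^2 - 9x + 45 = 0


Let p(x) = x^3 - 5x^2 - 9x + 45. By the rational root theorem (leading coefficient 1), any rational root is an integer divisor of 45: try ±1, ±2, ... in turn.
Test x = 1: value = 32 ≠ 0.
Test x = -1: value = 48 ≠ 0.
Test x = 3: value = 0 ✓, so (x - 3) is a factor.
Synthetic division by (x - 3): bring down 1; 1(3) - 5 = -2; (-2)(3) - 9 = -15; (-15)(3) + 45 = 0 → quotient x^2 - 2x - 15, remainder 0.
Solve the quadratic x^2 - 2x - 15 = 0: discriminant = (-2)^2 - 4(1)(-15) = 4 + 60 = 64.
sqrt(64) = 8, so x = (2 ± 8)/2: x = 5 or x = -3.
Collecting all roots found:

x = -3, x = 3, x = 5


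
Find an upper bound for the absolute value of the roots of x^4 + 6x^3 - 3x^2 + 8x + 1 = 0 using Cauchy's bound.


Cauchy's bound: all roots r satisfy |r| <= 1 + max(|a_i/a_n|) for i = 0,...,n-1
where a_n is the leading coefficient.

Coefficients: [1, 6, -3, 8, 1]
Leading coefficient a_n = 1
Ratios |a_i/a_n|: 6, 3, 8, 1
Maximum ratio: 8
Cauchy's bound: |r| <= 1 + 8 = 9

Upper bound = 9


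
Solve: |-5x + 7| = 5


An absolute value equation |expr| = 5 gives two cases:
Case 1: -5x + 7 = 5
  -5x = -2, so x = 2/5
Case 2: -5x + 7 = -5
  -5x = -12, so x = 12/5

x = 2/5, x = 12/5


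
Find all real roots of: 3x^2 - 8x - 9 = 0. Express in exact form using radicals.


Using the quadratic formula: x = (-b ± sqrt(b^2 - 4ac)) / (2a)
Here a = 3, b = -8, c = -9
Discriminant = b^2 - 4ac = (-8)^2 - 4(3)(-9) = 64 + 108 = 172
Since discriminant = 172 > 0, there are two real roots.
x = (8 ± 2*sqrt(43)) / 6
Simplifying: x = (4 ± sqrt(43)) / 3
Numerically: x ≈ 3.5191 or x ≈ -0.8525

x = (4 + sqrt(43)) / 3 or x = (4 - sqrt(43)) / 3


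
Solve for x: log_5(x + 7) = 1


Convert to exponential form: x + 7 = 5^1 = 5
x = 5 - 7 = -2
Check: log_5(-2 + 7) = log_5(5) = log_5(5) = 1 ✓

x = -2


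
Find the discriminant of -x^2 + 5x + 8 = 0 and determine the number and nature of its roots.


For ax^2 + bx + c = 0, discriminant D = b^2 - 4ac
Here a = -1, b = 5, c = 8
D = (5)^2 - 4(-1)(8) = 25 + 32 = 57

D = 57 > 0 but not a perfect square
The equation has 2 distinct real irrational roots.

Discriminant = 57, 2 distinct real irrational roots


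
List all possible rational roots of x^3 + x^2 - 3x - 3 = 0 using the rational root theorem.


Rational root theorem: possible roots are ±p/q where:
  p divides the constant term (-3): p ∈ {1, 3}
  q divides the leading coefficient (1): q ∈ {1}

All possible rational roots: -3, -1, 1, 3

-3, -1, 1, 3


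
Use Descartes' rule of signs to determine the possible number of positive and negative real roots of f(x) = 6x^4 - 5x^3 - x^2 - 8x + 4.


Descartes' rule of signs:

For positive roots, count sign changes in f(x) = 6x^4 - 5x^3 - x^2 - 8x + 4:
Signs of coefficients: +, -, -, -, +
Number of sign changes: 2
Possible positive real roots: 2, 0

For negative roots, examine f(-x) = 6x^4 + 5x^3 - x^2 + 8x + 4:
Signs of coefficients: +, +, -, +, +
Number of sign changes: 2
Possible negative real roots: 2, 0

Positive roots: 2 or 0; Negative roots: 2 or 0


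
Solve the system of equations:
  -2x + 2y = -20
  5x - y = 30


Using Cramer's rule:
Determinant D = (-2)(-1) - (5)(2) = 2 - 10 = -8
Dx = (-20)(-1) - (30)(2) = 20 - 60 = -40
Dy = (-2)(30) - (5)(-20) = -60 + 100 = 40
x = Dx/D = -40/-8 = 5
y = Dy/D = 40/-8 = -5

x = 5, y = -5


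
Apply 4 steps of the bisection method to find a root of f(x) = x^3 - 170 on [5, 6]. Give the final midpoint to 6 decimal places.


f(x) = x^3 - 170
f(5) = -45 < 0
f(6) = 46 > 0

Step 1: midpoint = (5.000000 + 6.000000)/2 = 5.500000
  f(5.500000) = -3.625000
  f(mid) < 0, so root is in [5.500000, 6.000000]

Step 2: midpoint = (5.500000 + 6.000000)/2 = 5.750000
  f(5.750000) = 20.109375
  f(mid) > 0, so root is in [5.500000, 5.750000]

Step 3: midpoint = (5.500000 + 5.750000)/2 = 5.625000
  f(5.625000) = 7.978516
  f(mid) > 0, so root is in [5.500000, 5.625000]

Step 4: midpoint = (5.500000 + 5.625000)/2 = 5.562500
  f(5.562500) = 2.111572
  f(mid) > 0, so root is in [5.500000, 5.562500]

midpoint = 5.562500


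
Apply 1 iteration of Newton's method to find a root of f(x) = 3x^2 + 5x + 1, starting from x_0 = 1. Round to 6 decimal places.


Newton's method: x_(n+1) = x_n - f(x_n)/f'(x_n)
f(x) = 3x^2 + 5x + 1
f'(x) = 6x + 5

Iteration 1:
  f(1.000000) = 9.000000
  f'(1.000000) = 11.000000
  x_1 = 1.000000 - (9.000000)/(11.000000) = 0.181818

x_1 = 0.181818


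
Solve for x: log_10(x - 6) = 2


Convert to exponential form: x - 6 = 10^2 = 100
x = 100 + 6 = 106
Check: log_10(106 - 6) = log_10(100) = log_10(100) = 2 ✓

x = 106


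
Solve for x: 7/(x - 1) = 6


Multiply both sides by (x - 1): 7 = 6(x - 1)
Distribute: 7 = 6x - 6
6x = 7 + 6 = 13
x = 13/6

x = 13/6


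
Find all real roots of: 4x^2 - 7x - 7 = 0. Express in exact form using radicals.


Using the quadratic formula: x = (-b ± sqrt(b^2 - 4ac)) / (2a)
Here a = 4, b = -7, c = -7
Discriminant = b^2 - 4ac = (-7)^2 - 4(4)(-7) = 49 + 112 = 161
Since discriminant = 161 > 0, there are two real roots.
x = (7 ± sqrt(161)) / 8
Numerically: x ≈ 2.4611 or x ≈ -0.7111

x = (7 + sqrt(161)) / 8 or x = (7 - sqrt(161)) / 8


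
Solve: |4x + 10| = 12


An absolute value equation |expr| = 12 gives two cases:
Case 1: 4x + 10 = 12
  4x = 2, so x = 1/2
Case 2: 4x + 10 = -12
  4x = -22, so x = -11/2

x = -11/2, x = 1/2


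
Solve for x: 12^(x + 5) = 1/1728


Express both sides with the same base.
1/1728 = 12^(-3)
Since the bases match, equate exponents: x + 5 = -3
So x = -3 - (5) = -8

x = -8


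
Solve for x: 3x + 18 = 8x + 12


Starting with: 3x + 18 = 8x + 12
Move all x terms to left: (3 - 8)x = 12 - 18
Simplify: -5x = -6
Divide both sides by -5: x = 6/5

x = 6/5


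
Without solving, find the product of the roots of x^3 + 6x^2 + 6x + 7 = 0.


By Vieta's formulas for x^3 + bx^2 + cx + d = 0:
  r1 + r2 + r3 = -b/a = -6
  r1*r2 + r1*r3 + r2*r3 = c/a = 6
  r1*r2*r3 = -d/a = -7


Product = -7


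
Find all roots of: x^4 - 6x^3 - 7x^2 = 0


The lowest-degree term is x^2, so x = 0 is a root with multiplicity 2. Factor out x^2:
  x^2 - 6x - 7 = 0
Solve the quadratic x^2 - 6x - 7 = 0: discriminant = (-6)^2 - 4(1)(-7) = 36 + 28 = 64.
sqrt(64) = 8, so x = (6 ± 8)/2: x = 7 or x = -1.
Collecting all roots found:

x = -1, x = 0 (multiplicity 2), x = 7


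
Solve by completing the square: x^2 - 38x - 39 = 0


Start: x^2 - 38x - 39 = 0
Move constant: x^2 - 38x = 39
Half of -38 is -19, squared is 361
Add 361 to both sides: x^2 - 38x + 361 = 400
(x - 19)^2 = 400
x - 19 = ±20
x = 19 + 20 = 39 or x = 19 - 20 = -1

x = -1, x = 39


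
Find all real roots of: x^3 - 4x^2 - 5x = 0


The constant term is 0, so x = 0 is a root. Factor out x:
  x(x^2 - 4x - 5) = 0
Solve the quadratic x^2 - 4x - 5 = 0: discriminant = (-4)^2 - 4(1)(-5) = 16 + 20 = 36.
sqrt(36) = 6, so x = (4 ± 6)/2: x = 5 or x = -1.

x = -1, x = 0, x = 5


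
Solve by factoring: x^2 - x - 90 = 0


We need two numbers that multiply to -90 and add to -1.
Those numbers are 9 and -10 (since 9 * (-10) = -90 and 9 + (-10) = -1).
So x^2 - x - 90 = (x + 9)(x - 10) = 0
Setting each factor to zero: x = -9 or x = 10

x = -9, x = 10


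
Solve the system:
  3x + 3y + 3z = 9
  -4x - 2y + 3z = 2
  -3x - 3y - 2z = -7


Using Cramer's rule. Expand each determinant along the first row.
D  = 3*[(-2)*(-2) - 3*(-3)] - 3*[(-4)*(-2) - 3*(-3)] + 3*[(-4)*(-3) - (-2)*(-3)]
  = 3*(13) - 3*(17) + 3*(6) = 6
Dx = 9*[(-2)*(-2) - 3*(-3)] - 3*[2*(-2) - 3*(-7)] + 3*[2*(-3) - (-2)*(-7)]
  = 9*(13) - 3*(17) + 3*(-20) = 6
Dy = 3*[2*(-2) - 3*(-7)] - 9*[(-4)*(-2) - 3*(-3)] + 3*[(-4)*(-7) - 2*(-3)]
  = 3*(17) - 9*(17) + 3*(34) = 0
Dz = 3*[(-2)*(-7) - 2*(-3)] - 3*[(-4)*(-7) - 2*(-3)] + 9*[(-4)*(-3) - (-2)*(-3)]
  = 3*(20) - 3*(34) + 9*(6) = 12
x = Dx/D = 6/6 = 1, y = Dy/D = 0/6 = 0, z = Dz/D = 12/6 = 2
Check eq1: (3)(1) + (3)(0) + (3)(2) = 9 = 9 ✓
Check eq2: (-4)(1) + (-2)(0) + (3)(2) = 2 = 2 ✓
Check eq3: (-3)(1) + (-3)(0) + (-2)(2) = -7 = -7 ✓

x = 1, y = 0, z = 2


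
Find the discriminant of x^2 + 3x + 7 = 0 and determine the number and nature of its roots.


For ax^2 + bx + c = 0, discriminant D = b^2 - 4ac
Here a = 1, b = 3, c = 7
D = (3)^2 - 4(1)(7) = 9 - 28 = -19

D = -19 < 0
The equation has no real roots (2 complex conjugate roots).

Discriminant = -19, no real roots (2 complex conjugate roots)


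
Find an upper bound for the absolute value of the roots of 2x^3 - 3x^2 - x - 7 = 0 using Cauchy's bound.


Cauchy's bound: all roots r satisfy |r| <= 1 + max(|a_i/a_n|) for i = 0,...,n-1
where a_n is the leading coefficient.

Coefficients: [2, -3, -1, -7]
Leading coefficient a_n = 2
Ratios |a_i/a_n|: 3/2, 1/2, 7/2
Maximum ratio: 7/2
Cauchy's bound: |r| <= 1 + 7/2 = 9/2

Upper bound = 9/2


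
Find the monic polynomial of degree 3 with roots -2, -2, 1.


A monic polynomial with roots -2, -2, 1 is:
p(x) = (x + 2)(x + 2)(x - 1)
After multiplying by (x + 2): x + 2
After multiplying by (x + 2): x^2 + 4x + 4
After multiplying by (x - 1): x^3 + 3x^2 - 4

x^3 + 3x^2 - 4


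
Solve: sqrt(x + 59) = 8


Square both sides: x + 59 = 8^2 = 64
x = 64 - 59 = 5
x = 5
Check: sqrt(1*5 + 59) = sqrt(64) = 8 ✓

x = 5


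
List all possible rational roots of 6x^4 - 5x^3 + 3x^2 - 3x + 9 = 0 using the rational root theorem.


Rational root theorem: possible roots are ±p/q where:
  p divides the constant term (9): p ∈ {1, 3, 9}
  q divides the leading coefficient (6): q ∈ {1, 2, 3, 6}

All possible rational roots: -9, -9/2, -3, -3/2, -1, -1/2, -1/3, -1/6, 1/6, 1/3, 1/2, 1, 3/2, 3, 9/2, 9

-9, -9/2, -3, -3/2, -1, -1/2, -1/3, -1/6, 1/6, 1/3, 1/2, 1, 3/2, 3, 9/2, 9


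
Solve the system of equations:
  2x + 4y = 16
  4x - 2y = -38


Using Cramer's rule:
Determinant D = (2)(-2) - (4)(4) = -4 - 16 = -20
Dx = (16)(-2) - (-38)(4) = -32 + 152 = 120
Dy = (2)(-38) - (4)(16) = -76 - 64 = -140
x = Dx/D = 120/-20 = -6
y = Dy/D = -140/-20 = 7

x = -6, y = 7


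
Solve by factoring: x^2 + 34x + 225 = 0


We need two numbers that multiply to 225 and add to 34.
Those numbers are 9 and 25 (since 9 * 25 = 225 and 9 + 25 = 34).
So x^2 + 34x + 225 = (x + 9)(x + 25) = 0
Setting each factor to zero: x = -9 or x = -25

x = -25, x = -9


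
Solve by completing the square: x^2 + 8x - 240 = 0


Start: x^2 + 8x - 240 = 0
Move constant: x^2 + 8x = 240
Half of 8 is 4, squared is 16
Add 16 to both sides: x^2 + 8x + 16 = 256
(x + 4)^2 = 256
x + 4 = ±16
x = -4 + 16 = 12 or x = -4 - 16 = -20

x = -20, x = 12


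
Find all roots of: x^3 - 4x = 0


The constant term is 0, so x = 0 is a root. Factor out x:
  x^2 - 4 = 0
Solve the quadratic x^2 - 4 = 0: discriminant = 0^2 - 4(1)(-4) = 0 + 16 = 16.
sqrt(16) = 4, so x = (0 ± 4)/2: x = 2 or x = -2.
Collecting all roots found:

x = -2, x = 0, x = 2


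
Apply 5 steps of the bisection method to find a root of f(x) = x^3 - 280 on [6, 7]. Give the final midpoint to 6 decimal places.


f(x) = x^3 - 280
f(6) = -64 < 0
f(7) = 63 > 0

Step 1: midpoint = (6.000000 + 7.000000)/2 = 6.500000
  f(6.500000) = -5.375000
  f(mid) < 0, so root is in [6.500000, 7.000000]

Step 2: midpoint = (6.500000 + 7.000000)/2 = 6.750000
  f(6.750000) = 27.546875
  f(mid) > 0, so root is in [6.500000, 6.750000]

Step 3: midpoint = (6.500000 + 6.750000)/2 = 6.625000
  f(6.625000) = 10.775391
  f(mid) > 0, so root is in [6.500000, 6.625000]

Step 4: midpoint = (6.500000 + 6.625000)/2 = 6.562500
  f(6.562500) = 2.623291
  f(mid) > 0, so root is in [6.500000, 6.562500]

Step 5: midpoint = (6.500000 + 6.562500)/2 = 6.531250
  f(6.531250) = -1.394989
  f(mid) < 0, so root is in [6.531250, 6.562500]

midpoint = 6.531250


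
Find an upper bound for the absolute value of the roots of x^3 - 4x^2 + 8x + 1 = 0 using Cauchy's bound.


Cauchy's bound: all roots r satisfy |r| <= 1 + max(|a_i/a_n|) for i = 0,...,n-1
where a_n is the leading coefficient.

Coefficients: [1, -4, 8, 1]
Leading coefficient a_n = 1
Ratios |a_i/a_n|: 4, 8, 1
Maximum ratio: 8
Cauchy's bound: |r| <= 1 + 8 = 9

Upper bound = 9


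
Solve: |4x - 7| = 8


An absolute value equation |expr| = 8 gives two cases:
Case 1: 4x - 7 = 8
  4x = 15, so x = 15/4
Case 2: 4x - 7 = -8
  4x = -1, so x = -1/4

x = -1/4, x = 15/4


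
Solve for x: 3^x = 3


Express both sides with the same base.
3 = 3^1
Since the bases match: x = 1

x = 1


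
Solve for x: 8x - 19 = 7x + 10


Starting with: 8x - 19 = 7x + 10
Move all x terms to left: (8 - 7)x = 10 + 19
Simplify: x = 29
Divide both sides by 1: x = 29

x = 29


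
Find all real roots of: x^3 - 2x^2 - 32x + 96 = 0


Let p(x) = x^3 - 2x^2 - 32x + 96. By the rational root theorem (leading coefficient 1), any rational root is an integer divisor of 96: try ±1, ±2, ... in turn.
Test x = 1: value = 63 ≠ 0.
Test x = -1: value = 125 ≠ 0.
Test x = 2: value = 32 ≠ 0.
Test x = -2: value = 144 ≠ 0.
Test x = 3: value = 9 ≠ 0.
Test x = -3: value = 147 ≠ 0.
Test x = 4: value = 0 ✓, so (x - 4) is a factor.
Synthetic division by (x - 4): bring down 1; 1(4) - 2 = 2; 2(4) - 32 = -24; (-24)(4) + 96 = 0 → quotient x^2 + 2x - 24, remainder 0.
Solve the quadratic x^2 + 2x - 24 = 0: discriminant = 2^2 - 4(1)(-24) = 4 + 96 = 100.
sqrt(100) = 10, so x = (-2 ± 10)/2: x = 4 or x = -6.

x = -6, x = 4 (multiplicity 2)


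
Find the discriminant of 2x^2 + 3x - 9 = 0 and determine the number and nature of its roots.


For ax^2 + bx + c = 0, discriminant D = b^2 - 4ac
Here a = 2, b = 3, c = -9
D = (3)^2 - 4(2)(-9) = 9 + 72 = 81

D = 81 > 0 and is a perfect square (sqrt = 9)
The equation has 2 distinct real rational roots.

Discriminant = 81, 2 distinct real rational roots


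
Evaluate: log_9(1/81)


We need the exponent such that 9^? = 1/81
9^(-2) = 1/9^2 = 1/81
Therefore log_9(1/81) = -2

-2


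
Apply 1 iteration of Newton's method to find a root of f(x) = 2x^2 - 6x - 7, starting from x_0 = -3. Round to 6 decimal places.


Newton's method: x_(n+1) = x_n - f(x_n)/f'(x_n)
f(x) = 2x^2 - 6x - 7
f'(x) = 4x - 6

Iteration 1:
  f(-3.000000) = 29.000000
  f'(-3.000000) = -18.000000
  x_1 = -3.000000 - (29.000000)/(-18.000000) = -1.388889

x_1 = -1.388889


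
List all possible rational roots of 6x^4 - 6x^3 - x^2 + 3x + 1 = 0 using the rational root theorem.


Rational root theorem: possible roots are ±p/q where:
  p divides the constant term (1): p ∈ {1}
  q divides the leading coefficient (6): q ∈ {1, 2, 3, 6}

All possible rational roots: -1, -1/2, -1/3, -1/6, 1/6, 1/3, 1/2, 1

-1, -1/2, -1/3, -1/6, 1/6, 1/3, 1/2, 1


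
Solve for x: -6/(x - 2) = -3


Multiply both sides by (x - 2): -6 = -3(x - 2)
Distribute: -6 = -3x + 6
-3x = -6 - 6 = -12
x = 4

x = 4


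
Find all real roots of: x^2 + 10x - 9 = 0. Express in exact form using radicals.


Using the quadratic formula: x = (-b ± sqrt(b^2 - 4ac)) / (2a)
Here a = 1, b = 10, c = -9
Discriminant = b^2 - 4ac = 10^2 - 4(1)(-9) = 100 + 36 = 136
Since discriminant = 136 > 0, there are two real roots.
x = (-10 ± 2*sqrt(34)) / 2
Simplifying: x = -5 ± sqrt(34)
Numerically: x ≈ 0.8310 or x ≈ -10.8310

x = -5 + sqrt(34) or x = -5 - sqrt(34)


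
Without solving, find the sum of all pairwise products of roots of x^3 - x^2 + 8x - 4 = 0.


By Vieta's formulas for x^3 + bx^2 + cx + d = 0:
  r1 + r2 + r3 = -b/a = 1
  r1*r2 + r1*r3 + r2*r3 = c/a = 8
  r1*r2*r3 = -d/a = 4


Sum of pairwise products = 8


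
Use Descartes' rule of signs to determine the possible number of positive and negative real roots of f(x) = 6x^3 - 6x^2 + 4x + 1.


Descartes' rule of signs:

For positive roots, count sign changes in f(x) = 6x^3 - 6x^2 + 4x + 1:
Signs of coefficients: +, -, +, +
Number of sign changes: 2
Possible positive real roots: 2, 0

For negative roots, examine f(-x) = -6x^3 - 6x^2 - 4x + 1:
Signs of coefficients: -, -, -, +
Number of sign changes: 1
Possible negative real roots: 1

Positive roots: 2 or 0; Negative roots: 1


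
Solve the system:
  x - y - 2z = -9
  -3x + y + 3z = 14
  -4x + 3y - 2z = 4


Using Cramer's rule. Expand each determinant along the first row.
D  = 1*[1*(-2) - 3*3] - (-1)*[(-3)*(-2) - 3*(-4)] + (-2)*[(-3)*3 - 1*(-4)]
  = 1*(-11) - (-1)*(18) + (-2)*(-5) = 17
Dx = (-9)*[1*(-2) - 3*3] - (-1)*[14*(-2) - 3*4] + (-2)*[14*3 - 1*4]
  = (-9)*(-11) - (-1)*(-40) + (-2)*(38) = -17
Dy = 1*[14*(-2) - 3*4] - (-9)*[(-3)*(-2) - 3*(-4)] + (-2)*[(-3)*4 - 14*(-4)]
  = 1*(-40) - (-9)*(18) + (-2)*(44) = 34
Dz = 1*[1*4 - 14*3] - (-1)*[(-3)*4 - 14*(-4)] + (-9)*[(-3)*3 - 1*(-4)]
  = 1*(-38) - (-1)*(44) + (-9)*(-5) = 51
x = Dx/D = -17/17 = -1, y = Dy/D = 34/17 = 2, z = Dz/D = 51/17 = 3
Check eq1: (1)(-1) + (-1)(2) + (-2)(3) = -9 = -9 ✓
Check eq2: (-3)(-1) + (1)(2) + (3)(3) = 14 = 14 ✓
Check eq3: (-4)(-1) + (3)(2) + (-2)(3) = 4 = 4 ✓

x = -1, y = 2, z = 3


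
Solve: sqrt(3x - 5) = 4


Square both sides: 3x - 5 = 4^2 = 16
3x = 16 + 5 = 21
x = 7
Check: sqrt(3*7 - 5) = sqrt(16) = 4 ✓

x = 7


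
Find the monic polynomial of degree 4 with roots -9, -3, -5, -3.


A monic polynomial with roots -9, -3, -5, -3 is:
p(x) = (x + 9)(x + 3)(x + 5)(x + 3)
After multiplying by (x + 9): x + 9
After multiplying by (x + 3): x^2 + 12x + 27
After multiplying by (x + 5): x^3 + 17x^2 + 87x + 135
After multiplying by (x + 3): x^4 + 20x^3 + 138x^2 + 396x + 405

x^4 + 20x^3 + 138x^2 + 396x + 405


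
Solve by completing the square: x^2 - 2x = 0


Start: x^2 - 2x + 0 = 0
Move constant: x^2 - 2x = 0
Half of -2 is -1, squared is 1
Add 1 to both sides: x^2 - 2x + 1 = 1
(x - 1)^2 = 1
x - 1 = ±1
x = 1 + 1 = 2 or x = 1 - 1 = 0

x = 0, x = 2


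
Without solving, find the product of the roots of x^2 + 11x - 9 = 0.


By Vieta's formulas for ax^2 + bx + c = 0:
  Sum of roots = -b/a
  Product of roots = c/a

Here a = 1, b = 11, c = -9
Sum = -(11)/1 = -11
Product = -9/1 = -9

Product = -9


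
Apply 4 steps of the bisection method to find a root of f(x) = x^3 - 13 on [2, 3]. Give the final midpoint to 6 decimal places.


f(x) = x^3 - 13
f(2) = -5 < 0
f(3) = 14 > 0

Step 1: midpoint = (2.000000 + 3.000000)/2 = 2.500000
  f(2.500000) = 2.625000
  f(mid) > 0, so root is in [2.000000, 2.500000]

Step 2: midpoint = (2.000000 + 2.500000)/2 = 2.250000
  f(2.250000) = -1.609375
  f(mid) < 0, so root is in [2.250000, 2.500000]

Step 3: midpoint = (2.250000 + 2.500000)/2 = 2.375000
  f(2.375000) = 0.396484
  f(mid) > 0, so root is in [2.250000, 2.375000]

Step 4: midpoint = (2.250000 + 2.375000)/2 = 2.312500
  f(2.312500) = -0.633545
  f(mid) < 0, so root is in [2.312500, 2.375000]

midpoint = 2.312500


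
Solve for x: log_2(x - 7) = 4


Convert to exponential form: x - 7 = 2^4 = 16
x = 16 + 7 = 23
Check: log_2(23 - 7) = log_2(16) = log_2(16) = 4 ✓

x = 23


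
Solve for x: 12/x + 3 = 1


Subtract 3 from both sides: 12/x = -2
Multiply both sides by x: 12 = -2 * x
Divide by -2: x = -6

x = -6


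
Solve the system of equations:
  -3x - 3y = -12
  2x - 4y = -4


Using Cramer's rule:
Determinant D = (-3)(-4) - (2)(-3) = 12 + 6 = 18
Dx = (-12)(-4) - (-4)(-3) = 48 - 12 = 36
Dy = (-3)(-4) - (2)(-12) = 12 + 24 = 36
x = Dx/D = 36/18 = 2
y = Dy/D = 36/18 = 2

x = 2, y = 2


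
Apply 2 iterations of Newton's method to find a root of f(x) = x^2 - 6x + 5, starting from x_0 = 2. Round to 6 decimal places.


Newton's method: x_(n+1) = x_n - f(x_n)/f'(x_n)
f(x) = x^2 - 6x + 5
f'(x) = 2x - 6

Iteration 1:
  f(2.000000) = -3.000000
  f'(2.000000) = -2.000000
  x_1 = 2.000000 - (-3.000000)/(-2.000000) = 0.500000

Iteration 2:
  f(0.500000) = 2.250000
  f'(0.500000) = -5.000000
  x_2 = 0.500000 - (2.250000)/(-5.000000) = 0.950000

x_2 = 0.950000
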